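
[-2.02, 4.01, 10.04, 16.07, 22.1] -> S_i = -2.02 + 6.03*i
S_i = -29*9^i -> [-29, -261, -2349, -21141, -190269]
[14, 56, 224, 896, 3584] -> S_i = 14*4^i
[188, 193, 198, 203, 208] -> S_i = 188 + 5*i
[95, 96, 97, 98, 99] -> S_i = 95 + 1*i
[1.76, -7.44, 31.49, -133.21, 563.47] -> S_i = 1.76*(-4.23)^i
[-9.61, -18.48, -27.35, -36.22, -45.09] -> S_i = -9.61 + -8.87*i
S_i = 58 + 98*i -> [58, 156, 254, 352, 450]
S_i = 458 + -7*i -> [458, 451, 444, 437, 430]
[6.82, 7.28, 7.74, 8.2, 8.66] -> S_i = 6.82 + 0.46*i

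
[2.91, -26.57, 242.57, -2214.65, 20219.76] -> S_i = 2.91*(-9.13)^i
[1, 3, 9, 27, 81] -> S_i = 1*3^i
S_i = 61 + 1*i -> [61, 62, 63, 64, 65]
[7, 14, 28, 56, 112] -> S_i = 7*2^i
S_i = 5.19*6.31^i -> [5.19, 32.75, 206.65, 1303.93, 8227.82]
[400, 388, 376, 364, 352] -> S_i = 400 + -12*i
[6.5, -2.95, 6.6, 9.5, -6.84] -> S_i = Random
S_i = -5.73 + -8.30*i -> [-5.73, -14.03, -22.33, -30.63, -38.93]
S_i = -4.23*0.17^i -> [-4.23, -0.72, -0.12, -0.02, -0.0]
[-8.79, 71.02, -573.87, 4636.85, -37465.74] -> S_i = -8.79*(-8.08)^i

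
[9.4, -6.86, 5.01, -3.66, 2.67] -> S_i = 9.40*(-0.73)^i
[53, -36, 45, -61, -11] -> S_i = Random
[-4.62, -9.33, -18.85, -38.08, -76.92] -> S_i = -4.62*2.02^i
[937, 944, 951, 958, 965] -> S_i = 937 + 7*i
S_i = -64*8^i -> [-64, -512, -4096, -32768, -262144]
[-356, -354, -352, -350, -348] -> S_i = -356 + 2*i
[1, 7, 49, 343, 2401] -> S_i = 1*7^i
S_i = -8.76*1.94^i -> [-8.76, -16.99, -32.97, -63.96, -124.08]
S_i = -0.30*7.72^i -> [-0.3, -2.32, -17.88, -138.03, -1065.59]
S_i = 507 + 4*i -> [507, 511, 515, 519, 523]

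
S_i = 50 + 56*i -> [50, 106, 162, 218, 274]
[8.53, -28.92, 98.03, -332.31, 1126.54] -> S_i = 8.53*(-3.39)^i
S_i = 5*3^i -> [5, 15, 45, 135, 405]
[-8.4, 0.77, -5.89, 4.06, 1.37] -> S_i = Random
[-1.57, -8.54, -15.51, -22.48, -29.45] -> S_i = -1.57 + -6.97*i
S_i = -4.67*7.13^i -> [-4.67, -33.3, -237.41, -1692.72, -12069.1]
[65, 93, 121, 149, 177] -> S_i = 65 + 28*i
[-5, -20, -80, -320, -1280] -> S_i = -5*4^i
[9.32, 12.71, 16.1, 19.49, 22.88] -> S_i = 9.32 + 3.39*i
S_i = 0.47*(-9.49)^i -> [0.47, -4.46, 42.33, -401.7, 3812.09]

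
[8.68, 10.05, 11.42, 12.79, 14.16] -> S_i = 8.68 + 1.37*i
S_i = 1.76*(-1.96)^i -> [1.76, -3.45, 6.76, -13.25, 25.97]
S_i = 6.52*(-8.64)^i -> [6.52, -56.33, 486.72, -4205.22, 36333.11]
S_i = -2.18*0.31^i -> [-2.18, -0.68, -0.21, -0.06, -0.02]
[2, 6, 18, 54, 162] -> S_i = 2*3^i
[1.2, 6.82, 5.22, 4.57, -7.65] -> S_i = Random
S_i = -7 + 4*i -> [-7, -3, 1, 5, 9]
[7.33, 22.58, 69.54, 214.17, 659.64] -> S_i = 7.33*3.08^i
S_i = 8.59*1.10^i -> [8.59, 9.45, 10.39, 11.43, 12.58]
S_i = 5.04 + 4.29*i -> [5.04, 9.33, 13.62, 17.91, 22.2]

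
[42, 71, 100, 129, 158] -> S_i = 42 + 29*i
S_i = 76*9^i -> [76, 684, 6156, 55404, 498636]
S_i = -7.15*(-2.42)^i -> [-7.15, 17.3, -41.87, 101.33, -245.23]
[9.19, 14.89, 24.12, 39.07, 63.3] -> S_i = 9.19*1.62^i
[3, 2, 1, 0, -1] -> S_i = 3 + -1*i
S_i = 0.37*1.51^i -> [0.37, 0.56, 0.84, 1.27, 1.92]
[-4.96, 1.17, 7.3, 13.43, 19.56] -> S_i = -4.96 + 6.13*i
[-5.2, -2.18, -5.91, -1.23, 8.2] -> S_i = Random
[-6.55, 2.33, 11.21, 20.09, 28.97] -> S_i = -6.55 + 8.88*i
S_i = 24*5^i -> [24, 120, 600, 3000, 15000]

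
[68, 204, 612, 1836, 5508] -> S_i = 68*3^i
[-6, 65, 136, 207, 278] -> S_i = -6 + 71*i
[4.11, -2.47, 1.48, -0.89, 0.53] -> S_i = 4.11*(-0.60)^i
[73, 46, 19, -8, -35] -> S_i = 73 + -27*i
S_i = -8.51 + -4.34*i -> [-8.51, -12.85, -17.19, -21.53, -25.87]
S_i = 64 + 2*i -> [64, 66, 68, 70, 72]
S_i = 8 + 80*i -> [8, 88, 168, 248, 328]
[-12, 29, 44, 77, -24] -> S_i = Random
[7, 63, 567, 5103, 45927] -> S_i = 7*9^i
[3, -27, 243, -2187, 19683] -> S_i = 3*-9^i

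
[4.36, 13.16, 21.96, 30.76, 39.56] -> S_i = 4.36 + 8.80*i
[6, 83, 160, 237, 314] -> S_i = 6 + 77*i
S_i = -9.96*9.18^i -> [-9.96, -91.43, -839.35, -7705.26, -70734.3]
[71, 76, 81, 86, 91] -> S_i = 71 + 5*i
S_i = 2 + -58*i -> [2, -56, -114, -172, -230]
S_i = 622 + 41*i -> [622, 663, 704, 745, 786]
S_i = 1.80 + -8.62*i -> [1.8, -6.82, -15.44, -24.06, -32.68]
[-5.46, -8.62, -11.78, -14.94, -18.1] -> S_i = -5.46 + -3.16*i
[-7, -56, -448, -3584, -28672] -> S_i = -7*8^i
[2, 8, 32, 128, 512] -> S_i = 2*4^i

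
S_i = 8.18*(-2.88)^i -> [8.18, -23.56, 67.85, -195.4, 562.76]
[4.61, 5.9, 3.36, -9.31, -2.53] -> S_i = Random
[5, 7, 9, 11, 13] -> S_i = 5 + 2*i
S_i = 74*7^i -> [74, 518, 3626, 25382, 177674]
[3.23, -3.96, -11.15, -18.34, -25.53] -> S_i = 3.23 + -7.19*i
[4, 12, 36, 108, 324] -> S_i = 4*3^i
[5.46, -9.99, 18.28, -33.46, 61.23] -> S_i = 5.46*(-1.83)^i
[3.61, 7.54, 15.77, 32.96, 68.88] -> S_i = 3.61*2.09^i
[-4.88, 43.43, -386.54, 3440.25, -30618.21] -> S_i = -4.88*(-8.90)^i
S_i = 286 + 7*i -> [286, 293, 300, 307, 314]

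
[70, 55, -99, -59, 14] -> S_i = Random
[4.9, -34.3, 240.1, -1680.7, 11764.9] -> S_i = 4.90*(-7.00)^i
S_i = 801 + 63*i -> [801, 864, 927, 990, 1053]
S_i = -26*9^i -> [-26, -234, -2106, -18954, -170586]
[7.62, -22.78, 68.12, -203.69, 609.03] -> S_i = 7.62*(-2.99)^i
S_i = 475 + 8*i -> [475, 483, 491, 499, 507]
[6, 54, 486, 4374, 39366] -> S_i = 6*9^i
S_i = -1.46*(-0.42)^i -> [-1.46, 0.61, -0.26, 0.11, -0.05]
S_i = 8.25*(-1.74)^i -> [8.25, -14.36, 24.98, -43.46, 75.62]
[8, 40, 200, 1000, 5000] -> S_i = 8*5^i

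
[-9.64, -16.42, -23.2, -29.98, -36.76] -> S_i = -9.64 + -6.78*i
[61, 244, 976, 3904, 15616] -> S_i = 61*4^i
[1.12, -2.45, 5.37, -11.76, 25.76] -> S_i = 1.12*(-2.19)^i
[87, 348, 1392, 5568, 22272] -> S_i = 87*4^i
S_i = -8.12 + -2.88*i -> [-8.12, -11.0, -13.88, -16.76, -19.64]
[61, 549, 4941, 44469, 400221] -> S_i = 61*9^i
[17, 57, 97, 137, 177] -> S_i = 17 + 40*i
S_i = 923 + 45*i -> [923, 968, 1013, 1058, 1103]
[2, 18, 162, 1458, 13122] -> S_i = 2*9^i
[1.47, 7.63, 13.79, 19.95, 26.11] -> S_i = 1.47 + 6.16*i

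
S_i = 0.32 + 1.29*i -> [0.32, 1.61, 2.9, 4.19, 5.48]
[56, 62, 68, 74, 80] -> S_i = 56 + 6*i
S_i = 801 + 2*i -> [801, 803, 805, 807, 809]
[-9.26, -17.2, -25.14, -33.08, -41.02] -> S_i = -9.26 + -7.94*i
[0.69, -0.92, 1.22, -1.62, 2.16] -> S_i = 0.69*(-1.33)^i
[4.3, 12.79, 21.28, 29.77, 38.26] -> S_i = 4.30 + 8.49*i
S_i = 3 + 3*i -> [3, 6, 9, 12, 15]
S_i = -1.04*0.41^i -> [-1.04, -0.43, -0.17, -0.07, -0.03]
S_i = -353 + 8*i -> [-353, -345, -337, -329, -321]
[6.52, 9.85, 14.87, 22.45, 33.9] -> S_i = 6.52*1.51^i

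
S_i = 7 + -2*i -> [7, 5, 3, 1, -1]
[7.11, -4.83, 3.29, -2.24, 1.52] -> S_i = 7.11*(-0.68)^i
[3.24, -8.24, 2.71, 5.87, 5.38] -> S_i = Random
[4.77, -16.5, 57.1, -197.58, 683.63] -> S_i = 4.77*(-3.46)^i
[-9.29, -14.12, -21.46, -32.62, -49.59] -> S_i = -9.29*1.52^i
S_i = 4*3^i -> [4, 12, 36, 108, 324]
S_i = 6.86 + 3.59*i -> [6.86, 10.45, 14.04, 17.63, 21.22]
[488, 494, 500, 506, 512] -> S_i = 488 + 6*i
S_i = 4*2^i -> [4, 8, 16, 32, 64]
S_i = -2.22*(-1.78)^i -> [-2.22, 3.95, -7.03, 12.52, -22.29]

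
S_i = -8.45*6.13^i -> [-8.45, -51.8, -317.52, -1946.43, -11931.6]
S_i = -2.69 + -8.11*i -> [-2.69, -10.8, -18.91, -27.02, -35.13]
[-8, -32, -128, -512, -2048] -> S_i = -8*4^i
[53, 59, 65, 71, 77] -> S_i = 53 + 6*i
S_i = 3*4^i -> [3, 12, 48, 192, 768]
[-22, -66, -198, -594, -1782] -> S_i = -22*3^i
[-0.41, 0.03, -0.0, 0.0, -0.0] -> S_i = -0.41*(-0.08)^i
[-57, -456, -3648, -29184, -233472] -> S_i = -57*8^i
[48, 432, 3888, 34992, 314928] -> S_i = 48*9^i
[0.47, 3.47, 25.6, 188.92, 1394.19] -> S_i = 0.47*7.38^i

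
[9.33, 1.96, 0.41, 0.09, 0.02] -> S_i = 9.33*0.21^i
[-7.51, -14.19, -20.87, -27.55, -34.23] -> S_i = -7.51 + -6.68*i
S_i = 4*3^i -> [4, 12, 36, 108, 324]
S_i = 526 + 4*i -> [526, 530, 534, 538, 542]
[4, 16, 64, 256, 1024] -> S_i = 4*4^i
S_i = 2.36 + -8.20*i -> [2.36, -5.84, -14.04, -22.24, -30.44]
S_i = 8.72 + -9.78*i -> [8.72, -1.06, -10.84, -20.62, -30.4]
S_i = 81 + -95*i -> [81, -14, -109, -204, -299]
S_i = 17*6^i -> [17, 102, 612, 3672, 22032]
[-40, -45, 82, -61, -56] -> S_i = Random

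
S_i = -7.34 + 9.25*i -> [-7.34, 1.91, 11.16, 20.41, 29.66]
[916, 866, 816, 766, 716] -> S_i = 916 + -50*i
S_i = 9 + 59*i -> [9, 68, 127, 186, 245]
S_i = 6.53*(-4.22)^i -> [6.53, -27.56, 116.29, -490.74, 2070.92]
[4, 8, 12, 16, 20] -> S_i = 4 + 4*i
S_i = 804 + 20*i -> [804, 824, 844, 864, 884]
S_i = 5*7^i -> [5, 35, 245, 1715, 12005]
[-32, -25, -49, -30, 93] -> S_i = Random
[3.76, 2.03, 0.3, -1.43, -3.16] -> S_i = 3.76 + -1.73*i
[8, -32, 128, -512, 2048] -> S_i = 8*-4^i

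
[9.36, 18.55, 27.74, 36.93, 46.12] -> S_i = 9.36 + 9.19*i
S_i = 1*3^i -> [1, 3, 9, 27, 81]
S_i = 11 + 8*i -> [11, 19, 27, 35, 43]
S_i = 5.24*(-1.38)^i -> [5.24, -7.23, 9.98, -13.77, 19.0]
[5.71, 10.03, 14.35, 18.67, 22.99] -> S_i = 5.71 + 4.32*i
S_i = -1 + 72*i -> [-1, 71, 143, 215, 287]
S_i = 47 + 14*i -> [47, 61, 75, 89, 103]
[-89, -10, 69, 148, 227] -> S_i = -89 + 79*i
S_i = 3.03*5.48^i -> [3.03, 16.6, 90.99, 498.64, 2732.53]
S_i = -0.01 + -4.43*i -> [-0.01, -4.44, -8.87, -13.3, -17.73]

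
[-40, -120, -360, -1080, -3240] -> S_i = -40*3^i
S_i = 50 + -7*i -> [50, 43, 36, 29, 22]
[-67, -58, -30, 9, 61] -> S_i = Random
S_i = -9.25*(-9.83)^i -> [-9.25, 90.93, -893.82, 8786.22, -86368.58]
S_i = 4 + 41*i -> [4, 45, 86, 127, 168]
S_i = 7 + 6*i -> [7, 13, 19, 25, 31]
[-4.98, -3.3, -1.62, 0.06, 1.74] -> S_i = -4.98 + 1.68*i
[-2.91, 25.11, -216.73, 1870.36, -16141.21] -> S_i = -2.91*(-8.63)^i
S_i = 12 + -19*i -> [12, -7, -26, -45, -64]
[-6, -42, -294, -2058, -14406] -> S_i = -6*7^i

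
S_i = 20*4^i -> [20, 80, 320, 1280, 5120]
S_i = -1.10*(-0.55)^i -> [-1.1, 0.61, -0.33, 0.18, -0.1]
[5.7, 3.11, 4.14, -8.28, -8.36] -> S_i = Random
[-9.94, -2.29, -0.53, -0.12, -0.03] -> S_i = -9.94*0.23^i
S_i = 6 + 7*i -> [6, 13, 20, 27, 34]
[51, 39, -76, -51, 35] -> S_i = Random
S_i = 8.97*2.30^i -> [8.97, 20.63, 47.45, 109.14, 251.02]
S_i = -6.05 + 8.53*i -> [-6.05, 2.48, 11.01, 19.54, 28.07]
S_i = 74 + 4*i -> [74, 78, 82, 86, 90]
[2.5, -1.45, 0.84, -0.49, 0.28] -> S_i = 2.50*(-0.58)^i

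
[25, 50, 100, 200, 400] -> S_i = 25*2^i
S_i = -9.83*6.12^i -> [-9.83, -60.16, -368.18, -2253.24, -13789.84]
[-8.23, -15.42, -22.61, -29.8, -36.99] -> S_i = -8.23 + -7.19*i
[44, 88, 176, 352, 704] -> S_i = 44*2^i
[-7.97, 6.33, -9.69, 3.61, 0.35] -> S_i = Random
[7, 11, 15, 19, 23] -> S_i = 7 + 4*i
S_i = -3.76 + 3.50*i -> [-3.76, -0.26, 3.24, 6.74, 10.24]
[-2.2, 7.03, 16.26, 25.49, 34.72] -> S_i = -2.20 + 9.23*i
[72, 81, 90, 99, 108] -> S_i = 72 + 9*i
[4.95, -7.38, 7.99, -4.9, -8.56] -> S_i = Random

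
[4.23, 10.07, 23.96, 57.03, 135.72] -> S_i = 4.23*2.38^i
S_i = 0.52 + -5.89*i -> [0.52, -5.37, -11.26, -17.15, -23.04]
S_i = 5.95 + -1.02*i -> [5.95, 4.93, 3.91, 2.89, 1.87]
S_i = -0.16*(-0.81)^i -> [-0.16, 0.13, -0.1, 0.09, -0.07]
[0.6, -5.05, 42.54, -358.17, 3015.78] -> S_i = 0.60*(-8.42)^i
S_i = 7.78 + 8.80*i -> [7.78, 16.58, 25.38, 34.18, 42.98]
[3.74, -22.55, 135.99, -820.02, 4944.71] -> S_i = 3.74*(-6.03)^i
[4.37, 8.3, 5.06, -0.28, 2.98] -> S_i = Random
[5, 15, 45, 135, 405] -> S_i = 5*3^i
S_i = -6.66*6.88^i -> [-6.66, -45.82, -315.25, -2168.9, -14922.03]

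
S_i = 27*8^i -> [27, 216, 1728, 13824, 110592]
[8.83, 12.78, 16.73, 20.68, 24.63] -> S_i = 8.83 + 3.95*i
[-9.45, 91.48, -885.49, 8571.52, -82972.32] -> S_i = -9.45*(-9.68)^i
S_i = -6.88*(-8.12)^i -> [-6.88, 55.87, -453.63, 3683.46, -29909.73]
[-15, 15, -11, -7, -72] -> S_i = Random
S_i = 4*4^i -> [4, 16, 64, 256, 1024]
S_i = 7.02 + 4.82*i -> [7.02, 11.84, 16.66, 21.48, 26.3]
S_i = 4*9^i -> [4, 36, 324, 2916, 26244]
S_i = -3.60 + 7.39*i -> [-3.6, 3.79, 11.18, 18.57, 25.96]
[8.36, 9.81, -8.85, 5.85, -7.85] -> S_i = Random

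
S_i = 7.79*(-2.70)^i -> [7.79, -21.03, 56.79, -153.33, 413.99]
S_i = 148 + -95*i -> [148, 53, -42, -137, -232]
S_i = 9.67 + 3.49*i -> [9.67, 13.16, 16.65, 20.14, 23.63]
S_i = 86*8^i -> [86, 688, 5504, 44032, 352256]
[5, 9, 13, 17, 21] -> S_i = 5 + 4*i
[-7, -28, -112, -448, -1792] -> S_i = -7*4^i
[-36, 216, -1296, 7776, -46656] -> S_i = -36*-6^i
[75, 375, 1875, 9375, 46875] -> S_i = 75*5^i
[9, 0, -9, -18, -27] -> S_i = 9 + -9*i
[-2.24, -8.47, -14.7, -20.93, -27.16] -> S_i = -2.24 + -6.23*i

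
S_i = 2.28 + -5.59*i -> [2.28, -3.31, -8.9, -14.49, -20.08]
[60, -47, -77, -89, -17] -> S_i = Random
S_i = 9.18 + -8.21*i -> [9.18, 0.97, -7.24, -15.45, -23.66]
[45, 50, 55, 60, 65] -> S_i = 45 + 5*i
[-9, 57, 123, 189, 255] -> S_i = -9 + 66*i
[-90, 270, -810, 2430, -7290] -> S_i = -90*-3^i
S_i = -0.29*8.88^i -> [-0.29, -2.58, -22.87, -203.07, -1803.22]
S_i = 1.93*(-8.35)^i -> [1.93, -16.12, 134.56, -1123.61, 9382.17]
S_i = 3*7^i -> [3, 21, 147, 1029, 7203]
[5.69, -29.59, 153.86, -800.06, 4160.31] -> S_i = 5.69*(-5.20)^i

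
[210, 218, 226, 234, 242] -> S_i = 210 + 8*i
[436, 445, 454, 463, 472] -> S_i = 436 + 9*i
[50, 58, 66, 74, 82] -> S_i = 50 + 8*i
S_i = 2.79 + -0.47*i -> [2.79, 2.32, 1.85, 1.38, 0.91]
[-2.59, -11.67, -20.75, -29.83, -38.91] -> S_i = -2.59 + -9.08*i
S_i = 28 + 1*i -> [28, 29, 30, 31, 32]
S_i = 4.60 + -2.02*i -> [4.6, 2.58, 0.56, -1.46, -3.48]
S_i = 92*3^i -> [92, 276, 828, 2484, 7452]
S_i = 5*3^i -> [5, 15, 45, 135, 405]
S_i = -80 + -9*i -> [-80, -89, -98, -107, -116]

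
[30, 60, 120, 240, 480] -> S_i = 30*2^i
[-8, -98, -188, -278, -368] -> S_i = -8 + -90*i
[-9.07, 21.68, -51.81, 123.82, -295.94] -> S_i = -9.07*(-2.39)^i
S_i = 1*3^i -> [1, 3, 9, 27, 81]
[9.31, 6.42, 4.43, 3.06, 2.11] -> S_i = 9.31*0.69^i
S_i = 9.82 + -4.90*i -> [9.82, 4.92, 0.02, -4.88, -9.78]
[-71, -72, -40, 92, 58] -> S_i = Random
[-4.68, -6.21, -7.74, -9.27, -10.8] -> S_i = -4.68 + -1.53*i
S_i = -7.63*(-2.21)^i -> [-7.63, 16.86, -37.27, 82.36, -182.01]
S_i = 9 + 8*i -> [9, 17, 25, 33, 41]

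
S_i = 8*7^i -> [8, 56, 392, 2744, 19208]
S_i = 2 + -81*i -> [2, -79, -160, -241, -322]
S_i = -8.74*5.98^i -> [-8.74, -52.27, -312.55, -1869.02, -11176.77]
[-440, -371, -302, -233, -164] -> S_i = -440 + 69*i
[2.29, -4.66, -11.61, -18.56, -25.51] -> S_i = 2.29 + -6.95*i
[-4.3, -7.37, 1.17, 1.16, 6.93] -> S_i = Random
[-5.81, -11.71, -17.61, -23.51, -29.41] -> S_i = -5.81 + -5.90*i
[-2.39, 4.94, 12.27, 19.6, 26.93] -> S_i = -2.39 + 7.33*i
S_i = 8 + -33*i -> [8, -25, -58, -91, -124]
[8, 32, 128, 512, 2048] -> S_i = 8*4^i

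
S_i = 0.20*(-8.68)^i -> [0.2, -1.74, 15.07, -130.79, 1135.3]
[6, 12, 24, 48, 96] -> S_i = 6*2^i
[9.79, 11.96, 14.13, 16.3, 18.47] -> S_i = 9.79 + 2.17*i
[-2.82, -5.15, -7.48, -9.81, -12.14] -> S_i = -2.82 + -2.33*i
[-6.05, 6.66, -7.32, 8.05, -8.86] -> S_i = -6.05*(-1.10)^i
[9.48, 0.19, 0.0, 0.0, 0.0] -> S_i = 9.48*0.02^i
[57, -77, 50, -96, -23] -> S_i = Random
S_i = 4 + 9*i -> [4, 13, 22, 31, 40]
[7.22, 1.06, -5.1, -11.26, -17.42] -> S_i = 7.22 + -6.16*i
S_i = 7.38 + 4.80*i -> [7.38, 12.18, 16.98, 21.78, 26.58]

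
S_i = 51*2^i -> [51, 102, 204, 408, 816]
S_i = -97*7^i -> [-97, -679, -4753, -33271, -232897]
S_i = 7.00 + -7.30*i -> [7.0, -0.3, -7.6, -14.9, -22.2]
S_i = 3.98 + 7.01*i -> [3.98, 10.99, 18.0, 25.01, 32.02]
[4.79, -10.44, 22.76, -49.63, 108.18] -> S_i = 4.79*(-2.18)^i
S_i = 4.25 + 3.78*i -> [4.25, 8.03, 11.81, 15.59, 19.37]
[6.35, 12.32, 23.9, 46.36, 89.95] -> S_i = 6.35*1.94^i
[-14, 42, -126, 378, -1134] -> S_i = -14*-3^i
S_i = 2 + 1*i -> [2, 3, 4, 5, 6]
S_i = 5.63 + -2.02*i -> [5.63, 3.61, 1.59, -0.43, -2.45]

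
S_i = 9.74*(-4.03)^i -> [9.74, -39.25, 158.19, -637.49, 2569.09]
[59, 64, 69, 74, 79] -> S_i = 59 + 5*i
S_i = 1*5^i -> [1, 5, 25, 125, 625]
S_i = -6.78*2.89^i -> [-6.78, -19.59, -56.63, -163.65, -472.96]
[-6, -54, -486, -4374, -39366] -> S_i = -6*9^i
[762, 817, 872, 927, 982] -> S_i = 762 + 55*i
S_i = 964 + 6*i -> [964, 970, 976, 982, 988]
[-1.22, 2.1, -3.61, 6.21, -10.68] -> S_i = -1.22*(-1.72)^i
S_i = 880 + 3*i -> [880, 883, 886, 889, 892]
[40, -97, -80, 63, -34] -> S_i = Random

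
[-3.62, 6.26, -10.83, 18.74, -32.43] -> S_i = -3.62*(-1.73)^i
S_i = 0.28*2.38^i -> [0.28, 0.67, 1.59, 3.77, 8.98]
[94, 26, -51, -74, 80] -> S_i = Random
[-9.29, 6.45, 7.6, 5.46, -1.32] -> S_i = Random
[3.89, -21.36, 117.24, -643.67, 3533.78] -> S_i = 3.89*(-5.49)^i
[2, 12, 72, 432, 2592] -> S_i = 2*6^i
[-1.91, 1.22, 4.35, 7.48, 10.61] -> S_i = -1.91 + 3.13*i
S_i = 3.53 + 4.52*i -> [3.53, 8.05, 12.57, 17.09, 21.61]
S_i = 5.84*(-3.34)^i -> [5.84, -19.51, 65.15, -217.6, 726.77]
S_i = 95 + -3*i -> [95, 92, 89, 86, 83]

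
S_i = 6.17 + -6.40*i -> [6.17, -0.23, -6.63, -13.03, -19.43]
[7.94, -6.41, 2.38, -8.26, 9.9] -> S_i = Random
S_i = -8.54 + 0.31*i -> [-8.54, -8.23, -7.92, -7.61, -7.3]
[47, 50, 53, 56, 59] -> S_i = 47 + 3*i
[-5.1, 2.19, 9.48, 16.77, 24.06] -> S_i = -5.10 + 7.29*i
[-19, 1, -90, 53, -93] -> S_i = Random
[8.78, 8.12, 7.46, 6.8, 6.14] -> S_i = 8.78 + -0.66*i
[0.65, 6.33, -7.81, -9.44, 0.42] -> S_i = Random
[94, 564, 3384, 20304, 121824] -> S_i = 94*6^i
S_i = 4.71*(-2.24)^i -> [4.71, -10.55, 23.63, -52.94, 118.58]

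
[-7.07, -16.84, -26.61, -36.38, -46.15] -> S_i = -7.07 + -9.77*i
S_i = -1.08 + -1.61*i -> [-1.08, -2.69, -4.3, -5.91, -7.52]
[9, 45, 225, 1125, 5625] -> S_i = 9*5^i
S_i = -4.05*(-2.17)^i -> [-4.05, 8.79, -19.07, 41.38, -89.8]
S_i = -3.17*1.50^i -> [-3.17, -4.76, -7.13, -10.7, -16.05]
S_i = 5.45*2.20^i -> [5.45, 11.99, 26.38, 58.03, 127.67]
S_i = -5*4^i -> [-5, -20, -80, -320, -1280]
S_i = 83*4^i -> [83, 332, 1328, 5312, 21248]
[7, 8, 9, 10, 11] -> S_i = 7 + 1*i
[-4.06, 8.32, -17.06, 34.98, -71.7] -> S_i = -4.06*(-2.05)^i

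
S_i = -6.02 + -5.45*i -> [-6.02, -11.47, -16.92, -22.37, -27.82]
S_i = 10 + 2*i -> [10, 12, 14, 16, 18]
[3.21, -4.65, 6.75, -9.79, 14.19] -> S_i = 3.21*(-1.45)^i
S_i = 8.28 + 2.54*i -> [8.28, 10.82, 13.36, 15.9, 18.44]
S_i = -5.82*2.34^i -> [-5.82, -13.62, -31.87, -74.57, -174.5]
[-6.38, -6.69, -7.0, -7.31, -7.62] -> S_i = -6.38 + -0.31*i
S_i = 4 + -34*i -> [4, -30, -64, -98, -132]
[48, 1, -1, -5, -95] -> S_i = Random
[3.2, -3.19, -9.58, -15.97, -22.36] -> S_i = 3.20 + -6.39*i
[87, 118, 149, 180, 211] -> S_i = 87 + 31*i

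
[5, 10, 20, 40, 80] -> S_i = 5*2^i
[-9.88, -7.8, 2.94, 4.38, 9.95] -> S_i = Random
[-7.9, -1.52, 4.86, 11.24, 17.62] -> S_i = -7.90 + 6.38*i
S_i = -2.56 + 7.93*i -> [-2.56, 5.37, 13.3, 21.23, 29.16]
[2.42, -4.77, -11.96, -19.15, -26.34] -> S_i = 2.42 + -7.19*i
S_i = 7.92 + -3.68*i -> [7.92, 4.24, 0.56, -3.12, -6.8]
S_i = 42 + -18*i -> [42, 24, 6, -12, -30]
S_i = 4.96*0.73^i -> [4.96, 3.62, 2.64, 1.93, 1.41]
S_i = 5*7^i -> [5, 35, 245, 1715, 12005]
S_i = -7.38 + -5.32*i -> [-7.38, -12.7, -18.02, -23.34, -28.66]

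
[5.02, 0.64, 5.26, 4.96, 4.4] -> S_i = Random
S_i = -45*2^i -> [-45, -90, -180, -360, -720]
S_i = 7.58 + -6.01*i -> [7.58, 1.57, -4.44, -10.45, -16.46]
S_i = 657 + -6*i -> [657, 651, 645, 639, 633]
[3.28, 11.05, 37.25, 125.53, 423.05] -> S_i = 3.28*3.37^i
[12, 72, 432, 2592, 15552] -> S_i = 12*6^i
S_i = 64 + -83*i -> [64, -19, -102, -185, -268]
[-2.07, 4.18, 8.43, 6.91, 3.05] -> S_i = Random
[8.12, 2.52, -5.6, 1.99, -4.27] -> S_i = Random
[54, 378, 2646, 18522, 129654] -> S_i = 54*7^i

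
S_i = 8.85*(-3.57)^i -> [8.85, -31.59, 112.79, -402.67, 1437.53]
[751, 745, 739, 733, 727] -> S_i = 751 + -6*i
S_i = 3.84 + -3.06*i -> [3.84, 0.78, -2.28, -5.34, -8.4]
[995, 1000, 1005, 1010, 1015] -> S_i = 995 + 5*i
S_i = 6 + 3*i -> [6, 9, 12, 15, 18]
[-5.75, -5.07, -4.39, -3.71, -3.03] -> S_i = -5.75 + 0.68*i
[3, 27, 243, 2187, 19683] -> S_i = 3*9^i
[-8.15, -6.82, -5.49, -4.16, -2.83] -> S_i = -8.15 + 1.33*i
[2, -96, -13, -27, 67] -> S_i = Random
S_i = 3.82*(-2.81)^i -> [3.82, -10.73, 30.16, -84.76, 238.17]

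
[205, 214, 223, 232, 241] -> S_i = 205 + 9*i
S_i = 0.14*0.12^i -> [0.14, 0.02, 0.0, 0.0, 0.0]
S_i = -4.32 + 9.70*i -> [-4.32, 5.38, 15.08, 24.78, 34.48]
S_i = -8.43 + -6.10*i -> [-8.43, -14.53, -20.63, -26.73, -32.83]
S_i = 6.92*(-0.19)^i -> [6.92, -1.31, 0.25, -0.05, 0.01]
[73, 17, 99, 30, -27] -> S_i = Random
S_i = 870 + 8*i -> [870, 878, 886, 894, 902]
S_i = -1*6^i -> [-1, -6, -36, -216, -1296]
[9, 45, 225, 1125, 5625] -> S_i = 9*5^i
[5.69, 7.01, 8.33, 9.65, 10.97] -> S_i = 5.69 + 1.32*i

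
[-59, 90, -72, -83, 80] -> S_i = Random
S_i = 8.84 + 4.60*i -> [8.84, 13.44, 18.04, 22.64, 27.24]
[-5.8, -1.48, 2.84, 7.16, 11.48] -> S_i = -5.80 + 4.32*i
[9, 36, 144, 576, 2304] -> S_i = 9*4^i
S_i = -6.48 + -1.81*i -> [-6.48, -8.29, -10.1, -11.91, -13.72]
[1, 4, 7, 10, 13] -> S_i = 1 + 3*i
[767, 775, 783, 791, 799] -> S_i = 767 + 8*i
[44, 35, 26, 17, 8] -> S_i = 44 + -9*i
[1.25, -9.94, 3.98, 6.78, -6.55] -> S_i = Random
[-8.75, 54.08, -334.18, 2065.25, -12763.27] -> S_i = -8.75*(-6.18)^i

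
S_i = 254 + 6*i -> [254, 260, 266, 272, 278]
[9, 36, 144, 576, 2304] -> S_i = 9*4^i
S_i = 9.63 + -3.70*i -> [9.63, 5.93, 2.23, -1.47, -5.17]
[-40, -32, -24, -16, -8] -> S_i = -40 + 8*i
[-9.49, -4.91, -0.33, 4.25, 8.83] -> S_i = -9.49 + 4.58*i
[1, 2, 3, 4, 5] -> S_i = 1 + 1*i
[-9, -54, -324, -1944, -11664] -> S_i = -9*6^i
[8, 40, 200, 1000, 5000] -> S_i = 8*5^i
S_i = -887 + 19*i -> [-887, -868, -849, -830, -811]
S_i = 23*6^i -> [23, 138, 828, 4968, 29808]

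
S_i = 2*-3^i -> [2, -6, 18, -54, 162]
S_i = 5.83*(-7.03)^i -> [5.83, -40.98, 288.12, -2025.51, 14239.34]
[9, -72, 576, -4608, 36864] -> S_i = 9*-8^i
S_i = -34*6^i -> [-34, -204, -1224, -7344, -44064]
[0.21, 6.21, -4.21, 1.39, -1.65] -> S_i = Random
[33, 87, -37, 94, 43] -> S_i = Random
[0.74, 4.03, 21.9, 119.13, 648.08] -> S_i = 0.74*5.44^i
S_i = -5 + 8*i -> [-5, 3, 11, 19, 27]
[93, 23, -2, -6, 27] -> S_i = Random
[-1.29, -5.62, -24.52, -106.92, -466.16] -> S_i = -1.29*4.36^i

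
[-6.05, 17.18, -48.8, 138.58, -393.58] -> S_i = -6.05*(-2.84)^i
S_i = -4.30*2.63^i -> [-4.3, -11.31, -29.74, -78.22, -205.73]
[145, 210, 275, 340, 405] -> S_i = 145 + 65*i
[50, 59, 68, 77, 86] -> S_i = 50 + 9*i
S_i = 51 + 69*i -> [51, 120, 189, 258, 327]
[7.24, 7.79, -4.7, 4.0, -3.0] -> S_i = Random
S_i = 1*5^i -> [1, 5, 25, 125, 625]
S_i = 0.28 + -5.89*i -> [0.28, -5.61, -11.5, -17.39, -23.28]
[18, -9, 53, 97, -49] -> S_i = Random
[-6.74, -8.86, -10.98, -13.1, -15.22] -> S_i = -6.74 + -2.12*i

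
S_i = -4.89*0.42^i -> [-4.89, -2.05, -0.86, -0.36, -0.15]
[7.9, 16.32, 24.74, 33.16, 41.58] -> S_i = 7.90 + 8.42*i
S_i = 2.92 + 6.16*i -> [2.92, 9.08, 15.24, 21.4, 27.56]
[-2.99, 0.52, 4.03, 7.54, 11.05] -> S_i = -2.99 + 3.51*i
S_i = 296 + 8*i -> [296, 304, 312, 320, 328]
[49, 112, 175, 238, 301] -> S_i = 49 + 63*i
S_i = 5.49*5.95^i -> [5.49, 32.67, 194.36, 1156.44, 6880.82]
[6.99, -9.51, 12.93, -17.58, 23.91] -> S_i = 6.99*(-1.36)^i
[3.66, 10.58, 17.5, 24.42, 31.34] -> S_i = 3.66 + 6.92*i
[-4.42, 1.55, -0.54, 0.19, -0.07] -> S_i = -4.42*(-0.35)^i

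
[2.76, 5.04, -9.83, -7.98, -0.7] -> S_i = Random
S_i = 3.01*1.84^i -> [3.01, 5.54, 10.19, 18.75, 34.5]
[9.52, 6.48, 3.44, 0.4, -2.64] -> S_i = 9.52 + -3.04*i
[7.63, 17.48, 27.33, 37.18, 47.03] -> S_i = 7.63 + 9.85*i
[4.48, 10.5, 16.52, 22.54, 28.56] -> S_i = 4.48 + 6.02*i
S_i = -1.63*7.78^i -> [-1.63, -12.68, -98.66, -767.58, -5971.81]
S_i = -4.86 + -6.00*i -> [-4.86, -10.86, -16.86, -22.86, -28.86]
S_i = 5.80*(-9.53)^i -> [5.8, -55.27, 526.76, -5020.03, 47840.93]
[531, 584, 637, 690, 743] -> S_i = 531 + 53*i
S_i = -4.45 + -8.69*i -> [-4.45, -13.14, -21.83, -30.52, -39.21]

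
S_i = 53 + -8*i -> [53, 45, 37, 29, 21]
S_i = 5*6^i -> [5, 30, 180, 1080, 6480]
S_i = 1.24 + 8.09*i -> [1.24, 9.33, 17.42, 25.51, 33.6]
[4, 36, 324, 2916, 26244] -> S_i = 4*9^i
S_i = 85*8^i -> [85, 680, 5440, 43520, 348160]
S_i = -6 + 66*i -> [-6, 60, 126, 192, 258]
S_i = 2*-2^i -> [2, -4, 8, -16, 32]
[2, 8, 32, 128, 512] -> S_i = 2*4^i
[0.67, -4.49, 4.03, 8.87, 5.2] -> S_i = Random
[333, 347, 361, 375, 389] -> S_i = 333 + 14*i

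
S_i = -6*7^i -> [-6, -42, -294, -2058, -14406]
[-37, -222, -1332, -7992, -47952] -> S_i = -37*6^i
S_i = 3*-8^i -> [3, -24, 192, -1536, 12288]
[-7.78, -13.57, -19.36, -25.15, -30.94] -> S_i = -7.78 + -5.79*i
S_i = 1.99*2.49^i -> [1.99, 4.96, 12.34, 30.72, 76.5]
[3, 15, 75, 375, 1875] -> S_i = 3*5^i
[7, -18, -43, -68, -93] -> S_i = 7 + -25*i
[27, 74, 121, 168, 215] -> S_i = 27 + 47*i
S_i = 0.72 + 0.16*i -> [0.72, 0.88, 1.04, 1.2, 1.36]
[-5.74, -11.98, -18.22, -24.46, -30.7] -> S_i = -5.74 + -6.24*i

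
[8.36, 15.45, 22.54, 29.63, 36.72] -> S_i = 8.36 + 7.09*i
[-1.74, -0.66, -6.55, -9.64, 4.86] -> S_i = Random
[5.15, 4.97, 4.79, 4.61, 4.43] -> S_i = 5.15 + -0.18*i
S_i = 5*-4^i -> [5, -20, 80, -320, 1280]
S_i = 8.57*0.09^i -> [8.57, 0.77, 0.07, 0.01, 0.0]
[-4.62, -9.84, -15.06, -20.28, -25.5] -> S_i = -4.62 + -5.22*i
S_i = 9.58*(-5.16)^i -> [9.58, -49.43, 255.07, -1316.18, 6791.48]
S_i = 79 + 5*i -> [79, 84, 89, 94, 99]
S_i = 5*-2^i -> [5, -10, 20, -40, 80]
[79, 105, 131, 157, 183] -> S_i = 79 + 26*i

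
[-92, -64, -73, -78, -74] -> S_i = Random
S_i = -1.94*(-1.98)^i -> [-1.94, 3.84, -7.61, 15.06, -29.82]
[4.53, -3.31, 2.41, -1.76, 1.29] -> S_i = 4.53*(-0.73)^i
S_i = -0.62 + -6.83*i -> [-0.62, -7.45, -14.28, -21.11, -27.94]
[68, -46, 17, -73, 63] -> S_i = Random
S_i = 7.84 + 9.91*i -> [7.84, 17.75, 27.66, 37.57, 47.48]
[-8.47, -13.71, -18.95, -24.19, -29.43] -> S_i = -8.47 + -5.24*i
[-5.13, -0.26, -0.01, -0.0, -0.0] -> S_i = -5.13*0.05^i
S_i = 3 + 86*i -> [3, 89, 175, 261, 347]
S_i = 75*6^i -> [75, 450, 2700, 16200, 97200]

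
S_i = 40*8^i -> [40, 320, 2560, 20480, 163840]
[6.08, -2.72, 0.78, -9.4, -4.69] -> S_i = Random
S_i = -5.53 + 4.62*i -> [-5.53, -0.91, 3.71, 8.33, 12.95]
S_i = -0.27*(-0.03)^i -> [-0.27, 0.01, -0.0, 0.0, -0.0]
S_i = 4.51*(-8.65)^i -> [4.51, -39.01, 337.45, -2918.94, 25248.81]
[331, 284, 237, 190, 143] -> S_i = 331 + -47*i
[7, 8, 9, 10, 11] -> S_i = 7 + 1*i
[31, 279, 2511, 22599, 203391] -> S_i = 31*9^i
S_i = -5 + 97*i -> [-5, 92, 189, 286, 383]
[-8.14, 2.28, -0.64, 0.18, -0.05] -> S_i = -8.14*(-0.28)^i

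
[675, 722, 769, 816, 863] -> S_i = 675 + 47*i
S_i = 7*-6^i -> [7, -42, 252, -1512, 9072]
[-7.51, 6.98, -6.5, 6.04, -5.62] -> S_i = -7.51*(-0.93)^i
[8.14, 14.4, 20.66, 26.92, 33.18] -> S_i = 8.14 + 6.26*i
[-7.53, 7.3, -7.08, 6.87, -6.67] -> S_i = -7.53*(-0.97)^i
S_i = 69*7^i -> [69, 483, 3381, 23667, 165669]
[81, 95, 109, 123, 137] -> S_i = 81 + 14*i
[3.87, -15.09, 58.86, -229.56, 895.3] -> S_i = 3.87*(-3.90)^i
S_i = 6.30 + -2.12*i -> [6.3, 4.18, 2.06, -0.06, -2.18]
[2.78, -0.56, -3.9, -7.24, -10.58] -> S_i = 2.78 + -3.34*i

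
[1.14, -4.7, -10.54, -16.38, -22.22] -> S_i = 1.14 + -5.84*i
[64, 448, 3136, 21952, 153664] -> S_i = 64*7^i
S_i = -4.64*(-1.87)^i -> [-4.64, 8.68, -16.23, 30.34, -56.74]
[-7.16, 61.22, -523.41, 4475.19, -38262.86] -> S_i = -7.16*(-8.55)^i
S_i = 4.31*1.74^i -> [4.31, 7.5, 13.05, 22.71, 39.51]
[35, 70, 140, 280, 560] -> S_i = 35*2^i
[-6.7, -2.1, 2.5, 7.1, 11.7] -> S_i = -6.70 + 4.60*i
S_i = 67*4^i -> [67, 268, 1072, 4288, 17152]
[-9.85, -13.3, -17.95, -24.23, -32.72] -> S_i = -9.85*1.35^i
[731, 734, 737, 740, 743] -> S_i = 731 + 3*i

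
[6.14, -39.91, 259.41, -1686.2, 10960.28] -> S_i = 6.14*(-6.50)^i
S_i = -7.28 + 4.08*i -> [-7.28, -3.2, 0.88, 4.96, 9.04]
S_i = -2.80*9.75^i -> [-2.8, -27.3, -266.18, -2595.21, -25303.26]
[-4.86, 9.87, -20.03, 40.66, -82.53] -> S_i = -4.86*(-2.03)^i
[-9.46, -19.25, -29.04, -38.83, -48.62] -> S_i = -9.46 + -9.79*i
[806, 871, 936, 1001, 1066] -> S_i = 806 + 65*i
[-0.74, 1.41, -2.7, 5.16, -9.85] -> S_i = -0.74*(-1.91)^i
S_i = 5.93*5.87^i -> [5.93, 34.81, 204.33, 1199.41, 7040.56]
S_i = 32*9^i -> [32, 288, 2592, 23328, 209952]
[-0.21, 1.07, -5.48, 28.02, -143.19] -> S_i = -0.21*(-5.11)^i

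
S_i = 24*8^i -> [24, 192, 1536, 12288, 98304]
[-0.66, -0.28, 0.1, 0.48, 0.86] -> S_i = -0.66 + 0.38*i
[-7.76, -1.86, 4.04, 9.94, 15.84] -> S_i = -7.76 + 5.90*i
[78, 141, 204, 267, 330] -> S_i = 78 + 63*i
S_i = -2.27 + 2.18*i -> [-2.27, -0.09, 2.09, 4.27, 6.45]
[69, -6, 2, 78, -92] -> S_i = Random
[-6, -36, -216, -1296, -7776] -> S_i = -6*6^i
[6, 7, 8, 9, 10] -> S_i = 6 + 1*i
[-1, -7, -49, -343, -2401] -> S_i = -1*7^i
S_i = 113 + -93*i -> [113, 20, -73, -166, -259]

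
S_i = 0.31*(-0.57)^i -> [0.31, -0.18, 0.1, -0.06, 0.03]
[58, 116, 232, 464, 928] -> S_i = 58*2^i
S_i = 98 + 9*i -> [98, 107, 116, 125, 134]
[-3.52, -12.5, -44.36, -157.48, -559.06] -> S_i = -3.52*3.55^i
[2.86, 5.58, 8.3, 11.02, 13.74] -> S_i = 2.86 + 2.72*i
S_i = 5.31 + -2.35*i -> [5.31, 2.96, 0.61, -1.74, -4.09]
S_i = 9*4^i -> [9, 36, 144, 576, 2304]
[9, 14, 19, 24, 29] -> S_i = 9 + 5*i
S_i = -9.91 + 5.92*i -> [-9.91, -3.99, 1.93, 7.85, 13.77]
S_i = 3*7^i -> [3, 21, 147, 1029, 7203]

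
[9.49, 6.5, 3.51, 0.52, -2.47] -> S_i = 9.49 + -2.99*i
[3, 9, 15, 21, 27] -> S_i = 3 + 6*i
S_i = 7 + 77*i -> [7, 84, 161, 238, 315]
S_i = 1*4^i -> [1, 4, 16, 64, 256]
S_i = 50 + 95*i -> [50, 145, 240, 335, 430]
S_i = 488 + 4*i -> [488, 492, 496, 500, 504]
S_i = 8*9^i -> [8, 72, 648, 5832, 52488]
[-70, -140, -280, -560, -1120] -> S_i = -70*2^i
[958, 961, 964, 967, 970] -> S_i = 958 + 3*i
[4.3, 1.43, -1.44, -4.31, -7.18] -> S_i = 4.30 + -2.87*i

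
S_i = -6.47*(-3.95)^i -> [-6.47, 25.56, -100.95, 398.75, -1575.04]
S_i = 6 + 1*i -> [6, 7, 8, 9, 10]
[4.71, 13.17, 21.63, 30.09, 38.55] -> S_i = 4.71 + 8.46*i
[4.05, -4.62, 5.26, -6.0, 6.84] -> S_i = 4.05*(-1.14)^i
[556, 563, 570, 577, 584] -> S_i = 556 + 7*i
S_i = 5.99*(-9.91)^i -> [5.99, -59.36, 588.27, -5829.72, 57772.54]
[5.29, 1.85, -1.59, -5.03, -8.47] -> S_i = 5.29 + -3.44*i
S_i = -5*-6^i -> [-5, 30, -180, 1080, -6480]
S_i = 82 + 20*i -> [82, 102, 122, 142, 162]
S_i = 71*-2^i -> [71, -142, 284, -568, 1136]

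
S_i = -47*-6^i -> [-47, 282, -1692, 10152, -60912]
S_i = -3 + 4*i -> [-3, 1, 5, 9, 13]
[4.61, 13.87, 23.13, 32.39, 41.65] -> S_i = 4.61 + 9.26*i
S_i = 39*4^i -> [39, 156, 624, 2496, 9984]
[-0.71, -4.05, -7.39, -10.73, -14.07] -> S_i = -0.71 + -3.34*i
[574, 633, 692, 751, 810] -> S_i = 574 + 59*i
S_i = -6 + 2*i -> [-6, -4, -2, 0, 2]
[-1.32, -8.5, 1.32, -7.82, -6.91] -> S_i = Random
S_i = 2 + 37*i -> [2, 39, 76, 113, 150]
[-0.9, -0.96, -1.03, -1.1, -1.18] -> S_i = -0.90*1.07^i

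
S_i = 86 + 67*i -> [86, 153, 220, 287, 354]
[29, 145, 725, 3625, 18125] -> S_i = 29*5^i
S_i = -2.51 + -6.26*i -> [-2.51, -8.77, -15.03, -21.29, -27.55]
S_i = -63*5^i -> [-63, -315, -1575, -7875, -39375]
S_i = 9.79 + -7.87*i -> [9.79, 1.92, -5.95, -13.82, -21.69]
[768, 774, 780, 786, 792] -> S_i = 768 + 6*i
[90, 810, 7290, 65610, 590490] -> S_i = 90*9^i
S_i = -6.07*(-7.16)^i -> [-6.07, 43.46, -311.18, 2228.06, -15952.94]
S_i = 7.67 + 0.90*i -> [7.67, 8.57, 9.47, 10.37, 11.27]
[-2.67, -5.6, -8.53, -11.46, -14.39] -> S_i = -2.67 + -2.93*i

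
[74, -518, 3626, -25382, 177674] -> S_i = 74*-7^i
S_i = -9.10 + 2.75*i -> [-9.1, -6.35, -3.6, -0.85, 1.9]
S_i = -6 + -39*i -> [-6, -45, -84, -123, -162]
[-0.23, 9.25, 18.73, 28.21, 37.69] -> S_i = -0.23 + 9.48*i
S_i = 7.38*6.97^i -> [7.38, 51.44, 358.53, 2498.93, 17417.57]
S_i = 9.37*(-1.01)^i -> [9.37, -9.46, 9.56, -9.65, 9.75]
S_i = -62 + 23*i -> [-62, -39, -16, 7, 30]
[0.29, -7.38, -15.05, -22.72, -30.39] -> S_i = 0.29 + -7.67*i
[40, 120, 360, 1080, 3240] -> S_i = 40*3^i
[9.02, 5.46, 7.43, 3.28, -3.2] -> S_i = Random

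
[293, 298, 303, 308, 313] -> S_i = 293 + 5*i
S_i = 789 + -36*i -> [789, 753, 717, 681, 645]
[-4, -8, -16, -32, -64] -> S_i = -4*2^i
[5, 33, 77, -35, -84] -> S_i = Random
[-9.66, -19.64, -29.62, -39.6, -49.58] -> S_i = -9.66 + -9.98*i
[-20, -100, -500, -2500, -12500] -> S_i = -20*5^i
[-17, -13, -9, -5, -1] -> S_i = -17 + 4*i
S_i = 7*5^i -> [7, 35, 175, 875, 4375]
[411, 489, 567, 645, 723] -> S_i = 411 + 78*i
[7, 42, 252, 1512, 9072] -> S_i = 7*6^i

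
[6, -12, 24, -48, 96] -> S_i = 6*-2^i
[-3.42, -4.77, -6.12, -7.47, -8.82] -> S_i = -3.42 + -1.35*i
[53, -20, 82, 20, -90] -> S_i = Random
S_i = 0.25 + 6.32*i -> [0.25, 6.57, 12.89, 19.21, 25.53]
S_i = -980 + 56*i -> [-980, -924, -868, -812, -756]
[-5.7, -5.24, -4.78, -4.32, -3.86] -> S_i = -5.70 + 0.46*i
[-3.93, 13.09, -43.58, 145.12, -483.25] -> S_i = -3.93*(-3.33)^i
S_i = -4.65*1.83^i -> [-4.65, -8.51, -15.57, -28.5, -52.15]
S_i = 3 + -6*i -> [3, -3, -9, -15, -21]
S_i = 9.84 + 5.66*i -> [9.84, 15.5, 21.16, 26.82, 32.48]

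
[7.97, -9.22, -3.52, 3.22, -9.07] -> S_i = Random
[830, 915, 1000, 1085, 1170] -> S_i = 830 + 85*i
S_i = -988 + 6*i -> [-988, -982, -976, -970, -964]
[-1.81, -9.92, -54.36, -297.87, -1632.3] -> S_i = -1.81*5.48^i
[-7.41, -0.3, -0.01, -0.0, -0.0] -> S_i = -7.41*0.04^i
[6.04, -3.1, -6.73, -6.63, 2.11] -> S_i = Random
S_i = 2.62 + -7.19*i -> [2.62, -4.57, -11.76, -18.95, -26.14]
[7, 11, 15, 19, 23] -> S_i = 7 + 4*i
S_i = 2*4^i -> [2, 8, 32, 128, 512]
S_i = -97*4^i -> [-97, -388, -1552, -6208, -24832]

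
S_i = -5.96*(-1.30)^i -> [-5.96, 7.75, -10.07, 13.09, -17.02]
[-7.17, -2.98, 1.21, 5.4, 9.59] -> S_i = -7.17 + 4.19*i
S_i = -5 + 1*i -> [-5, -4, -3, -2, -1]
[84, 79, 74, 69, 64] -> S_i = 84 + -5*i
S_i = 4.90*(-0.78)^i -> [4.9, -3.82, 2.98, -2.33, 1.81]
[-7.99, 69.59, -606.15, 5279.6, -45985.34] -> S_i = -7.99*(-8.71)^i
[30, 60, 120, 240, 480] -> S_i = 30*2^i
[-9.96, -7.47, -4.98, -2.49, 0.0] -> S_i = -9.96 + 2.49*i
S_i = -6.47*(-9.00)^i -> [-6.47, 58.23, -524.07, 4716.63, -42449.67]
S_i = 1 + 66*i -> [1, 67, 133, 199, 265]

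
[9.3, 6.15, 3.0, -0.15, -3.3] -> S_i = 9.30 + -3.15*i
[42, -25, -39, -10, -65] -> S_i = Random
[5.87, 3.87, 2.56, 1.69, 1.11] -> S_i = 5.87*0.66^i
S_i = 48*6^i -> [48, 288, 1728, 10368, 62208]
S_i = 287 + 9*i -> [287, 296, 305, 314, 323]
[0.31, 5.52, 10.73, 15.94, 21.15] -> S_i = 0.31 + 5.21*i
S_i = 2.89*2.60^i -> [2.89, 7.51, 19.54, 50.79, 132.07]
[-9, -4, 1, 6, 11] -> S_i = -9 + 5*i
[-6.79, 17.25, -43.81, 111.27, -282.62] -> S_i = -6.79*(-2.54)^i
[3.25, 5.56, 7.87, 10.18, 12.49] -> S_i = 3.25 + 2.31*i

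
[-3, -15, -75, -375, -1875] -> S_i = -3*5^i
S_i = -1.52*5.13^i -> [-1.52, -7.8, -40.0, -205.21, -1052.72]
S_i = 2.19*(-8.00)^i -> [2.19, -17.52, 140.16, -1121.28, 8970.24]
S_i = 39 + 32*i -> [39, 71, 103, 135, 167]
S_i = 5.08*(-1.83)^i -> [5.08, -9.3, 17.01, -31.13, 56.97]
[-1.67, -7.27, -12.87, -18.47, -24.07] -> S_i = -1.67 + -5.60*i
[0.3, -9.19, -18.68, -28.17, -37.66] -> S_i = 0.30 + -9.49*i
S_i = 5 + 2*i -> [5, 7, 9, 11, 13]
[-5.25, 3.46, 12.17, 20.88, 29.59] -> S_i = -5.25 + 8.71*i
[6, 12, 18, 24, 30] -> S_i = 6 + 6*i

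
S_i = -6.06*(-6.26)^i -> [-6.06, 37.94, -237.48, 1486.61, -9306.15]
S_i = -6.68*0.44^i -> [-6.68, -2.94, -1.29, -0.57, -0.25]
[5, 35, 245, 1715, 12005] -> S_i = 5*7^i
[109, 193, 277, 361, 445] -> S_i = 109 + 84*i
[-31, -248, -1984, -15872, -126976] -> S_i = -31*8^i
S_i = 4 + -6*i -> [4, -2, -8, -14, -20]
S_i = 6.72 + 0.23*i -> [6.72, 6.95, 7.18, 7.41, 7.64]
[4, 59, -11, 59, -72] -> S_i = Random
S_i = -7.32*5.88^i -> [-7.32, -43.04, -253.08, -1488.14, -8750.25]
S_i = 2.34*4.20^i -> [2.34, 9.83, 41.28, 173.37, 728.14]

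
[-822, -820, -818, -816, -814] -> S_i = -822 + 2*i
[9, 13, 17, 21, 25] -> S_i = 9 + 4*i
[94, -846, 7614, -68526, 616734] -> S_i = 94*-9^i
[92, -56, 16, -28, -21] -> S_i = Random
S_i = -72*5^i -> [-72, -360, -1800, -9000, -45000]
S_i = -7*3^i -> [-7, -21, -63, -189, -567]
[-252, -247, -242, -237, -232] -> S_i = -252 + 5*i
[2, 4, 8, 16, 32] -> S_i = 2*2^i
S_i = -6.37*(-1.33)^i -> [-6.37, 8.47, -11.27, 14.99, -19.93]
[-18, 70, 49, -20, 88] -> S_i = Random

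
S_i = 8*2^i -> [8, 16, 32, 64, 128]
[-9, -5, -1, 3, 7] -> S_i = -9 + 4*i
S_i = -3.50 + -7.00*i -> [-3.5, -10.5, -17.5, -24.5, -31.5]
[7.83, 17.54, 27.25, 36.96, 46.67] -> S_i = 7.83 + 9.71*i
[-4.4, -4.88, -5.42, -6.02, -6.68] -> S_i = -4.40*1.11^i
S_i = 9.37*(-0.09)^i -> [9.37, -0.84, 0.08, -0.01, 0.0]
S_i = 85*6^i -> [85, 510, 3060, 18360, 110160]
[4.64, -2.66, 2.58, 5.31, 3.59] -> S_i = Random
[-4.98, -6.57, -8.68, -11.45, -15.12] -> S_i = -4.98*1.32^i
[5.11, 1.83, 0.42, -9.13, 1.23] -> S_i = Random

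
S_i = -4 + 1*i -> [-4, -3, -2, -1, 0]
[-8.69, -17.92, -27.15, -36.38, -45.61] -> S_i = -8.69 + -9.23*i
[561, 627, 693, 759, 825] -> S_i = 561 + 66*i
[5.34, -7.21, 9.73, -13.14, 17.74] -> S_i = 5.34*(-1.35)^i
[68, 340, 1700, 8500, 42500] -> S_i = 68*5^i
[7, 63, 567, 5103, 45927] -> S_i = 7*9^i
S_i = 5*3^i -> [5, 15, 45, 135, 405]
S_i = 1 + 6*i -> [1, 7, 13, 19, 25]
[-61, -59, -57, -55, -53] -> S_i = -61 + 2*i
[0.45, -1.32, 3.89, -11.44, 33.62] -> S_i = 0.45*(-2.94)^i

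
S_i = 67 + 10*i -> [67, 77, 87, 97, 107]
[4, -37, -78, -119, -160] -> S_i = 4 + -41*i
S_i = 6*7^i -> [6, 42, 294, 2058, 14406]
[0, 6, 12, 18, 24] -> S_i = 0 + 6*i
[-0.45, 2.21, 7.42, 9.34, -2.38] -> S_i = Random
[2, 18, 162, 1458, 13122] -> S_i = 2*9^i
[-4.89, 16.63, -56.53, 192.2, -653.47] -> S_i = -4.89*(-3.40)^i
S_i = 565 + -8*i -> [565, 557, 549, 541, 533]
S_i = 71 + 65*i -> [71, 136, 201, 266, 331]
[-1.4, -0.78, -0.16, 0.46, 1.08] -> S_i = -1.40 + 0.62*i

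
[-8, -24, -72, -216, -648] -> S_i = -8*3^i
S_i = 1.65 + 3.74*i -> [1.65, 5.39, 9.13, 12.87, 16.61]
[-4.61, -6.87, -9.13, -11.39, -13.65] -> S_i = -4.61 + -2.26*i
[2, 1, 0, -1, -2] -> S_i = 2 + -1*i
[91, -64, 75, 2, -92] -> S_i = Random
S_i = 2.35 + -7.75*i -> [2.35, -5.4, -13.15, -20.9, -28.65]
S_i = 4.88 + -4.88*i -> [4.88, 0.0, -4.88, -9.76, -14.64]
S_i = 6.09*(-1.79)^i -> [6.09, -10.9, 19.51, -34.93, 62.52]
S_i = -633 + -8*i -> [-633, -641, -649, -657, -665]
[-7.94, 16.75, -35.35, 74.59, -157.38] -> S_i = -7.94*(-2.11)^i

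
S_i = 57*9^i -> [57, 513, 4617, 41553, 373977]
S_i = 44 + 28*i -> [44, 72, 100, 128, 156]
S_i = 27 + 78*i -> [27, 105, 183, 261, 339]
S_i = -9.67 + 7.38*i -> [-9.67, -2.29, 5.09, 12.47, 19.85]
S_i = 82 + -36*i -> [82, 46, 10, -26, -62]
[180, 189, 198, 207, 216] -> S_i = 180 + 9*i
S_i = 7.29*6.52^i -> [7.29, 47.53, 309.9, 2020.55, 13174.01]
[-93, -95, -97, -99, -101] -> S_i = -93 + -2*i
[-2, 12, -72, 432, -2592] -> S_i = -2*-6^i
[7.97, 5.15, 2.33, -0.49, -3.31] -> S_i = 7.97 + -2.82*i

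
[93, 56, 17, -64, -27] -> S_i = Random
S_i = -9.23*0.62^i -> [-9.23, -5.72, -3.55, -2.2, -1.36]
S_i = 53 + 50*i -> [53, 103, 153, 203, 253]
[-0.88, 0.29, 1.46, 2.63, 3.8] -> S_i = -0.88 + 1.17*i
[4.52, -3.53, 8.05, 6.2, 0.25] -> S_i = Random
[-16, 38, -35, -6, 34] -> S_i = Random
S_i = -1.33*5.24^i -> [-1.33, -6.97, -36.52, -191.36, -1002.71]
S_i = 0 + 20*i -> [0, 20, 40, 60, 80]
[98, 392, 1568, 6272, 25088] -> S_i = 98*4^i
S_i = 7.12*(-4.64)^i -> [7.12, -33.04, 153.29, -711.27, 3300.29]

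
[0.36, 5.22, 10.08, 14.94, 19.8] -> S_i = 0.36 + 4.86*i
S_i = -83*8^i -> [-83, -664, -5312, -42496, -339968]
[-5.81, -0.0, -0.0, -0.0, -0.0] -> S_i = -5.81*0.00^i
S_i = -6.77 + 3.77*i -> [-6.77, -3.0, 0.77, 4.54, 8.31]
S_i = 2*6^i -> [2, 12, 72, 432, 2592]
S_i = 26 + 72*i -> [26, 98, 170, 242, 314]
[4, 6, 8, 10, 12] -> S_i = 4 + 2*i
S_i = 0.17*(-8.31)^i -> [0.17, -1.41, 11.74, -97.56, 810.69]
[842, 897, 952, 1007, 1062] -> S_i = 842 + 55*i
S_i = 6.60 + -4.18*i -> [6.6, 2.42, -1.76, -5.94, -10.12]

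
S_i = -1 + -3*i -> [-1, -4, -7, -10, -13]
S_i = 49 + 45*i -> [49, 94, 139, 184, 229]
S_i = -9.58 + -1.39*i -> [-9.58, -10.97, -12.36, -13.75, -15.14]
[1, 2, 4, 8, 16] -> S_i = 1*2^i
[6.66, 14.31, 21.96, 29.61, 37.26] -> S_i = 6.66 + 7.65*i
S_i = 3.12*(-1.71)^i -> [3.12, -5.34, 9.12, -15.6, 26.68]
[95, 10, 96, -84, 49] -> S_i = Random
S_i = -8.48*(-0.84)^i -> [-8.48, 7.12, -5.98, 5.03, -4.22]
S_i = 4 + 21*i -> [4, 25, 46, 67, 88]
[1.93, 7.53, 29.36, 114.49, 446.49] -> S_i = 1.93*3.90^i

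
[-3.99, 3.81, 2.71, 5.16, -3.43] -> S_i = Random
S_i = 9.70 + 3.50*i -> [9.7, 13.2, 16.7, 20.2, 23.7]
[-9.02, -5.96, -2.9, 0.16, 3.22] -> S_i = -9.02 + 3.06*i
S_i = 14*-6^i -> [14, -84, 504, -3024, 18144]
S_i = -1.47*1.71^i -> [-1.47, -2.51, -4.3, -7.35, -12.57]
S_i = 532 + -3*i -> [532, 529, 526, 523, 520]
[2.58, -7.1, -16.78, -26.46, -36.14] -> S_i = 2.58 + -9.68*i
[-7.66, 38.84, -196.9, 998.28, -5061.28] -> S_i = -7.66*(-5.07)^i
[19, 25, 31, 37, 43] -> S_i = 19 + 6*i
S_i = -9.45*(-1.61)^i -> [-9.45, 15.21, -24.5, 39.44, -63.49]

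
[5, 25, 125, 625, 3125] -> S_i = 5*5^i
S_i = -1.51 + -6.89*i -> [-1.51, -8.4, -15.29, -22.18, -29.07]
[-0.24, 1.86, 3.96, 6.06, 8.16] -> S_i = -0.24 + 2.10*i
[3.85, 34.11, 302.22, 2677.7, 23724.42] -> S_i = 3.85*8.86^i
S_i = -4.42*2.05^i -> [-4.42, -9.06, -18.58, -38.08, -78.06]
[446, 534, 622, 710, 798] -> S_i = 446 + 88*i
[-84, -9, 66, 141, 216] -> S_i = -84 + 75*i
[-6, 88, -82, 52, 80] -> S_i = Random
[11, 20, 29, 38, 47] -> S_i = 11 + 9*i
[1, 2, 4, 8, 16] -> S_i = 1*2^i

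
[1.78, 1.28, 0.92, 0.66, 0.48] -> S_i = 1.78*0.72^i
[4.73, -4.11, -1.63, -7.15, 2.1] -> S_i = Random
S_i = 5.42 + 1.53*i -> [5.42, 6.95, 8.48, 10.01, 11.54]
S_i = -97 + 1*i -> [-97, -96, -95, -94, -93]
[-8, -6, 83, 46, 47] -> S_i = Random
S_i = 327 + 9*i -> [327, 336, 345, 354, 363]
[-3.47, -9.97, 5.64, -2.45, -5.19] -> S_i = Random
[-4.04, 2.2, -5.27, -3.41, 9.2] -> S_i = Random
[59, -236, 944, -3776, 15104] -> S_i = 59*-4^i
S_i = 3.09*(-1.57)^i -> [3.09, -4.85, 7.62, -11.96, 18.77]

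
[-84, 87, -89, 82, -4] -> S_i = Random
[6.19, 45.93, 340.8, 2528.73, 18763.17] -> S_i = 6.19*7.42^i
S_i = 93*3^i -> [93, 279, 837, 2511, 7533]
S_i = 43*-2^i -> [43, -86, 172, -344, 688]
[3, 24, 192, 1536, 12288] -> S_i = 3*8^i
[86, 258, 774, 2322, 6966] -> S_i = 86*3^i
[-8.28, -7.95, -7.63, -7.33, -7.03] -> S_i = -8.28*0.96^i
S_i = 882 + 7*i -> [882, 889, 896, 903, 910]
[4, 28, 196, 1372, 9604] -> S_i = 4*7^i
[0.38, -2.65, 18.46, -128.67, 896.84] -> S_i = 0.38*(-6.97)^i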